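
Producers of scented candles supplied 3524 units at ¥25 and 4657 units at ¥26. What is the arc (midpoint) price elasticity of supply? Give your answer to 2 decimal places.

7.06

ΔQ = 4657 − 3524 = 1133; ΔP = 26 − 25 = 1.
Midpoints: P̄ = 25.50, Q̄ = 4090.5.
ε_s = (ΔQ/ΔP)(P̄/Q̄) = (1133/1)(25.50/4090.5).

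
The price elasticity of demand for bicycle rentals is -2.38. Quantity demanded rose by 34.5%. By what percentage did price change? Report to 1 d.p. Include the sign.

%ΔP ≈ %ΔQ / ε = (34.5%)/(-2.38) = -14.50%.

-14.5%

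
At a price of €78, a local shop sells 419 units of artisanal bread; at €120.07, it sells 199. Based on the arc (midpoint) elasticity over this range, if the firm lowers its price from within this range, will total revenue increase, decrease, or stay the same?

Arc ε = (-220/42.07)(99.03/309.0) ≈ -1.676.
|ε| = 1.68 > 1, so demand is elastic. A price cut therefore raises total revenue.

increase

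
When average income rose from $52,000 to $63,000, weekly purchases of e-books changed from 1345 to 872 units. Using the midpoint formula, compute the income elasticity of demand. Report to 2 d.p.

ΔQ = -473, ΔI = 11000. Midpoints: Ī = 57,500, Q̄ = 1108.5.
ε_I = (ΔQ/ΔI)(Ī/Q̄) = (-473/11000)(57500/1108.5).

-2.23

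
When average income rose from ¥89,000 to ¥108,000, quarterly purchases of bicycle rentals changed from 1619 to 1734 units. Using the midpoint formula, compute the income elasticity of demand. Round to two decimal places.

ΔQ = 115, ΔI = 19000. Midpoints: Ī = 98,500, Q̄ = 1676.5.
ε_I = (ΔQ/ΔI)(Ī/Q̄) = (115/19000)(98500/1676.5).

0.36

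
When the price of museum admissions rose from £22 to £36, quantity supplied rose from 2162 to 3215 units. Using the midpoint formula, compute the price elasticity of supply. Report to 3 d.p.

0.811

ΔQ = 3215 − 2162 = 1053; ΔP = 36 − 22 = 14.
Midpoints: P̄ = 29.00, Q̄ = 2688.5.
ε_s = (ΔQ/ΔP)(P̄/Q̄) = (1053/14)(29.00/2688.5).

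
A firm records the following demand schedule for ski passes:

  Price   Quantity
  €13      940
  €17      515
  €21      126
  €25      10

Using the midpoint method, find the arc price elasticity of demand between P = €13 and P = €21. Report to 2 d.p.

At P = 13, Q = 940; at P = 21, Q = 126.
ΔQ = -814, ΔP = 8. Midpoints: P̄ = 17.00, Q̄ = 533.0.
ε = (ΔQ/ΔP)(P̄/Q̄) = (-814/8)(17.00/533.0).

-3.25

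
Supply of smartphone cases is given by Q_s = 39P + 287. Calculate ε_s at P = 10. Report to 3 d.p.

0.576

At P = 10, Q_s = 677.
dQ_s/dP = 39.
ε_s = (dQ_s/dP)(P/Q_s) = (39)(10/677).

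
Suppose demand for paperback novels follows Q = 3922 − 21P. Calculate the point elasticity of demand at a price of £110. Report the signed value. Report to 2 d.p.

At P = 110, Q = 1612.
dQ/dP = −21.
ε = (dQ/dP)(P/Q) = (-21)(110/1612).
|ε| > 1, so demand is elastic at this price.

-1.43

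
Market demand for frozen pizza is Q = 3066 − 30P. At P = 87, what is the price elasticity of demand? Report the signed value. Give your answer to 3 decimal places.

At P = 87, Q = 456.
dQ/dP = −30.
ε = (dQ/dP)(P/Q) = (-30)(87/456).
|ε| > 1, so demand is elastic at this price.

-5.724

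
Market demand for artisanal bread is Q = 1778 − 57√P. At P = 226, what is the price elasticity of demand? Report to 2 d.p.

At P = 226, Q = 921.102.
dQ/dP = −57/(2√P) = -1.896.
ε = (dQ/dP)(P/Q) = (-1.896)(226/921.102).
|ε| < 1, so demand is inelastic at this price.

-0.47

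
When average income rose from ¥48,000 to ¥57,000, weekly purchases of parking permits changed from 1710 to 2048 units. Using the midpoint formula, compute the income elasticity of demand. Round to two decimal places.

1.05

ΔQ = 338, ΔI = 9000. Midpoints: Ī = 52,500, Q̄ = 1879.0.
ε_I = (ΔQ/ΔI)(Ī/Q̄) = (338/9000)(52500/1879.0).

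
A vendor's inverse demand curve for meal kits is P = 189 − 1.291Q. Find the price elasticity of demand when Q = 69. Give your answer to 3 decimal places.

At Q = 69, P = 189 − 1.291(69) = 99.92.
dP/dQ = −1.291, so dQ/dP = 1/(−1.291) = -0.775.
ε = (dQ/dP)(P/Q) = (-0.775)(99.92/69).

-1.122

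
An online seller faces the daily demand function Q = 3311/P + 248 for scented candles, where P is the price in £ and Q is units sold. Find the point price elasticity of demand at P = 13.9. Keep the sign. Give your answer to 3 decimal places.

-0.490

At P = 13.9, Q = 486.201.
dQ/dP = −3311/P² = -17.137.
ε = (dQ/dP)(P/Q) = (-17.137)(13.9/486.201).
|ε| < 1, so demand is inelastic at this price.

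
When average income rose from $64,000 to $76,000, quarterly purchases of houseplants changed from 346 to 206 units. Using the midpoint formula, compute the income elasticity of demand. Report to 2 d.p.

-2.96

ΔQ = -140, ΔI = 12000. Midpoints: Ī = 70,000, Q̄ = 276.0.
ε_I = (ΔQ/ΔI)(Ī/Q̄) = (-140/12000)(70000/276.0).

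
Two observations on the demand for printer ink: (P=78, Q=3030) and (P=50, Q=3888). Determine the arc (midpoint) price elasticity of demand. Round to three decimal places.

-0.567

ΔQ = 3888 − 3030 = 858; ΔP = 50 − 78 = -28.
Midpoints: P̄ = 64.00, Q̄ = 3459.0.
ε = (ΔQ/ΔP)(P̄/Q̄) = (858/-28)(64.00/3459.0).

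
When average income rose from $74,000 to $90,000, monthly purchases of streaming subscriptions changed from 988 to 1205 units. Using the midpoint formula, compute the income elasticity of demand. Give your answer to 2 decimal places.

1.01

ΔQ = 217, ΔI = 16000. Midpoints: Ī = 82,000, Q̄ = 1096.5.
ε_I = (ΔQ/ΔI)(Ī/Q̄) = (217/16000)(82000/1096.5).
ε_I > 0, so the good is normal.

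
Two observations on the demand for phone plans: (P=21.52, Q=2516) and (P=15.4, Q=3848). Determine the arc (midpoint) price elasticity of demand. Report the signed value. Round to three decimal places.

ΔQ = 3848 − 2516 = 1332; ΔP = 15.4 − 21.52 = -6.12.
Midpoints: P̄ = 18.46, Q̄ = 3182.0.
ε = (ΔQ/ΔP)(P̄/Q̄) = (1332/-6.12)(18.46/3182.0).

-1.263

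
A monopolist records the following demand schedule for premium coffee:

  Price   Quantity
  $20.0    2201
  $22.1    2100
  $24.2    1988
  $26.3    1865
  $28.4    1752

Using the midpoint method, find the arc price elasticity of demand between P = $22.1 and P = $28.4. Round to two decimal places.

-0.72

At P = 22.1, Q = 2100; at P = 28.4, Q = 1752.
ΔQ = -348, ΔP = 6.3. Midpoints: P̄ = 25.25, Q̄ = 1926.0.
ε = (ΔQ/ΔP)(P̄/Q̄) = (-348/6.3)(25.25/1926.0).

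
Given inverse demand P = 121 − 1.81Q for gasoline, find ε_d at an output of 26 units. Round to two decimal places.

At Q = 26, P = 121 − 1.81(26) = 73.94.
dP/dQ = −1.81, so dQ/dP = 1/(−1.81) = -0.552.
ε = (dQ/dP)(P/Q) = (-0.552)(73.94/26).

-1.57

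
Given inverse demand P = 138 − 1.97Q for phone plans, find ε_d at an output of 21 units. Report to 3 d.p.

At Q = 21, P = 138 − 1.97(21) = 96.63.
dP/dQ = −1.97, so dQ/dP = 1/(−1.97) = -0.508.
ε = (dQ/dP)(P/Q) = (-0.508)(96.63/21).

-2.336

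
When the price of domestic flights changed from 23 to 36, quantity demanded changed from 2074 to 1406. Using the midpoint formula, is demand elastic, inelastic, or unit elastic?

Arc ε ≈ -0.871.
|ε| = 0.87 < 1.

inelastic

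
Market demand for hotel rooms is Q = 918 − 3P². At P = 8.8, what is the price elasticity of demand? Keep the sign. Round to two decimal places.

-0.68

At P = 8.8, Q = 685.680.
dQ/dP = −6P = -52.800.
ε = (dQ/dP)(P/Q) = (-52.800)(8.8/685.680).
|ε| < 1, so demand is inelastic at this price.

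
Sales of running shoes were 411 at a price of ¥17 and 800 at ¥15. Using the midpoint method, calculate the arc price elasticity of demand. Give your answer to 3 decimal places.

-5.140

ΔQ = 800 − 411 = 389; ΔP = 15 − 17 = -2.
Midpoints: P̄ = 16.00, Q̄ = 605.5.
ε = (ΔQ/ΔP)(P̄/Q̄) = (389/-2)(16.00/605.5).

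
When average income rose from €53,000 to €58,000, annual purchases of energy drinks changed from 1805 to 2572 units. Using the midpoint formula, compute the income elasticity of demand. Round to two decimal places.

3.89

ΔQ = 767, ΔI = 5000. Midpoints: Ī = 55,500, Q̄ = 2188.5.
ε_I = (ΔQ/ΔI)(Ī/Q̄) = (767/5000)(55500/2188.5).
ε_I > 0, so the good is normal.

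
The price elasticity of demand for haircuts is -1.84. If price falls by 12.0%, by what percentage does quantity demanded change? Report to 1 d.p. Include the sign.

%ΔQ ≈ ε × %ΔP = (-1.84)(-12.0%) = 22.08%.

22.1%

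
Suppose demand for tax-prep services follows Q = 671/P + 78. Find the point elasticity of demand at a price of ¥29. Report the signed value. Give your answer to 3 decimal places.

-0.229

At P = 29, Q = 101.138.
dQ/dP = −671/P² = -0.798.
ε = (dQ/dP)(P/Q) = (-0.798)(29/101.138).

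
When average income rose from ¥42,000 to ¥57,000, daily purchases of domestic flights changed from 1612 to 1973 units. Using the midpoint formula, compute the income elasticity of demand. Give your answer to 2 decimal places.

ΔQ = 361, ΔI = 15000. Midpoints: Ī = 49,500, Q̄ = 1792.5.
ε_I = (ΔQ/ΔI)(Ī/Q̄) = (361/15000)(49500/1792.5).
ε_I > 0, so the good is normal.

0.66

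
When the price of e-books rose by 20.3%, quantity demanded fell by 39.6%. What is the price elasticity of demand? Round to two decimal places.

-1.95

ε = %ΔQ / %ΔP = (-39.6)/(20.3) = -1.951.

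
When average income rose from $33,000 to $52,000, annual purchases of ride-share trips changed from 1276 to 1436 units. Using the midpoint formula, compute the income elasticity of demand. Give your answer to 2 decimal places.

ΔQ = 160, ΔI = 19000. Midpoints: Ī = 42,500, Q̄ = 1356.0.
ε_I = (ΔQ/ΔI)(Ī/Q̄) = (160/19000)(42500/1356.0).

0.26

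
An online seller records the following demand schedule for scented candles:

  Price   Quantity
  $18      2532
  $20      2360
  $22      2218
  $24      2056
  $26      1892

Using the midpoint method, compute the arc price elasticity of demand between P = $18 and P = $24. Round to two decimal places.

-0.73

At P = 18, Q = 2532; at P = 24, Q = 2056.
ΔQ = -476, ΔP = 6. Midpoints: P̄ = 21.00, Q̄ = 2294.0.
ε = (ΔQ/ΔP)(P̄/Q̄) = (-476/6)(21.00/2294.0).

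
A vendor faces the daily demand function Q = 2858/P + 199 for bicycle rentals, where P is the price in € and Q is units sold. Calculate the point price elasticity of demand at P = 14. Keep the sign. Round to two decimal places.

At P = 14, Q = 403.143.
dQ/dP = −2858/P² = -14.582.
ε = (dQ/dP)(P/Q) = (-14.582)(14/403.143).

-0.51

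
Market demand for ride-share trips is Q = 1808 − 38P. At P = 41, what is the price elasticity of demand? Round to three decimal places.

-6.232

At P = 41, Q = 250.
dQ/dP = −38.
ε = (dQ/dP)(P/Q) = (-38)(41/250).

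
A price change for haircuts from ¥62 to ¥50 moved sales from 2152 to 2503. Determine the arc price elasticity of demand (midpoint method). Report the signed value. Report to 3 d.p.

ΔQ = 2503 − 2152 = 351; ΔP = 50 − 62 = -12.
Midpoints: P̄ = 56.00, Q̄ = 2327.5.
ε = (ΔQ/ΔP)(P̄/Q̄) = (351/-12)(56.00/2327.5).

-0.704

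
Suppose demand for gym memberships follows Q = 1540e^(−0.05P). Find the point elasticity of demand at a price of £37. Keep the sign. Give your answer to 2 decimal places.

-1.85

At P = 37, Q = 242.145.
dQ/dP = −0.05·1540e^(−0.05P) = −0.05Q = -12.107.
ε = (dQ/dP)(P/Q) = (-12.107)(37/242.145).
|ε| > 1, so demand is elastic at this price.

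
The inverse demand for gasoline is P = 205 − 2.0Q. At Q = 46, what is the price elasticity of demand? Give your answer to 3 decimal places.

At Q = 46, P = 205 − 2.0(46) = 113.00.
dP/dQ = −2.0, so dQ/dP = 1/(−2.0) = -0.500.
ε = (dQ/dP)(P/Q) = (-0.500)(113.00/46).

-1.228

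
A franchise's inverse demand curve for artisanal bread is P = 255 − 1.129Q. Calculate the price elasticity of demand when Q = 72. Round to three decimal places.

-2.137

At Q = 72, P = 255 − 1.129(72) = 173.71.
dP/dQ = −1.129, so dQ/dP = 1/(−1.129) = -0.886.
ε = (dQ/dP)(P/Q) = (-0.886)(173.71/72).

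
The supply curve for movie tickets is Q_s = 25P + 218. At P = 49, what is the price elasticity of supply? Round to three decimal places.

At P = 49, Q_s = 1443.
dQ_s/dP = 25.
ε_s = (dQ_s/dP)(P/Q_s) = (25)(49/1443).

0.849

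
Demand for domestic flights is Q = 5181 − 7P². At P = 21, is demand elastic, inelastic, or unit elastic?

Q = 2094, dQ/dP = -294.
ε = (dQ/dP)(P/Q) ≈ -2.948.
|ε| = 2.95 > 1.

elastic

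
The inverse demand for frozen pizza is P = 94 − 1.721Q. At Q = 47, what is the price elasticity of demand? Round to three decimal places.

-0.162

At Q = 47, P = 94 − 1.721(47) = 13.11.
dP/dQ = −1.721, so dQ/dP = 1/(−1.721) = -0.581.
ε = (dQ/dP)(P/Q) = (-0.581)(13.11/47).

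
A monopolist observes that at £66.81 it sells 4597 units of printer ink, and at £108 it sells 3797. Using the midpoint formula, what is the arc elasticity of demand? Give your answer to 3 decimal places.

-0.404

ΔQ = 3797 − 4597 = -800; ΔP = 108 − 66.81 = 41.19.
Midpoints: P̄ = 87.41, Q̄ = 4197.0.
ε = (ΔQ/ΔP)(P̄/Q̄) = (-800/41.19)(87.41/4197.0).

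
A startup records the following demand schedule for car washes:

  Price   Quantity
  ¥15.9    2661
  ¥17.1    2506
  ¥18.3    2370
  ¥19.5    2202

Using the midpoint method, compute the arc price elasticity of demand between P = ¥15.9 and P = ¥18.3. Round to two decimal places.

At P = 15.9, Q = 2661; at P = 18.3, Q = 2370.
ΔQ = -291, ΔP = 2.4. Midpoints: P̄ = 17.10, Q̄ = 2515.5.
ε = (ΔQ/ΔP)(P̄/Q̄) = (-291/2.4)(17.10/2515.5).

-0.82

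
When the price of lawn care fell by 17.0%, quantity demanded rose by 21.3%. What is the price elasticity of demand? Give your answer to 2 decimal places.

ε = %ΔQ / %ΔP = (21.3)/(-17.0) = -1.253.

-1.25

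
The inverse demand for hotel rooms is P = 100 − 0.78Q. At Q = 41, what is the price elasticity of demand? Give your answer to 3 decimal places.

At Q = 41, P = 100 − 0.78(41) = 68.02.
dP/dQ = −0.78, so dQ/dP = 1/(−0.78) = -1.282.
ε = (dQ/dP)(P/Q) = (-1.282)(68.02/41).

-2.127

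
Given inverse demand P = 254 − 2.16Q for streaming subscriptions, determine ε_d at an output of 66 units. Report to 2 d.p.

At Q = 66, P = 254 − 2.16(66) = 111.44.
dP/dQ = −2.16, so dQ/dP = 1/(−2.16) = -0.463.
ε = (dQ/dP)(P/Q) = (-0.463)(111.44/66).

-0.78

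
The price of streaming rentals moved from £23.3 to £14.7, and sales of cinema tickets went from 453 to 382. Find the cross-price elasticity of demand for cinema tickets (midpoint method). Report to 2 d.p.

0.38

ΔQ_x = 382 − 453 = -71; ΔP_y = 14.7 − 23.3 = -8.6.
Midpoints: P̄_y = 19.00, Q̄_x = 417.5.
ε_xy = (ΔQ_x/ΔP_y)(P̄_y/Q̄_x) = (-71/-8.6)(19.00/417.5).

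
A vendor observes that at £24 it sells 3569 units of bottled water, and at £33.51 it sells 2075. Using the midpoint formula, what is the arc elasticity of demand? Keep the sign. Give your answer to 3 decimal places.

-1.601

ΔQ = 2075 − 3569 = -1494; ΔP = 33.51 − 24 = 9.51.
Midpoints: P̄ = 28.75, Q̄ = 2822.0.
ε = (ΔQ/ΔP)(P̄/Q̄) = (-1494/9.51)(28.75/2822.0).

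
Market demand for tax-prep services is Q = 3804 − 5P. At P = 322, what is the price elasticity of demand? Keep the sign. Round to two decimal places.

At P = 322, Q = 2194.
dQ/dP = −5.
ε = (dQ/dP)(P/Q) = (-5)(322/2194).
|ε| < 1, so demand is inelastic at this price.

-0.73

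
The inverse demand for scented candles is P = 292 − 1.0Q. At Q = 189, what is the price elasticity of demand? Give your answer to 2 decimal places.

At Q = 189, P = 292 − 1.0(189) = 103.00.
dP/dQ = −1.0, so dQ/dP = 1/(−1.0) = -1.000.
ε = (dQ/dP)(P/Q) = (-1.000)(103.00/189).

-0.54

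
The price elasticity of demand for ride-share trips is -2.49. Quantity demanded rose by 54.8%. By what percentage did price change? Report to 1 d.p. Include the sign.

-22.0%

%ΔP ≈ %ΔQ / ε = (54.8%)/(-2.49) = -22.01%.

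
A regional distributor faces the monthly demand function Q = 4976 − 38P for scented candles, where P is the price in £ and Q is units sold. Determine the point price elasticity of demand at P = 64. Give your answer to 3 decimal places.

-0.956

At P = 64, Q = 2544.
dQ/dP = −38.
ε = (dQ/dP)(P/Q) = (-38)(64/2544).
|ε| < 1, so demand is inelastic at this price.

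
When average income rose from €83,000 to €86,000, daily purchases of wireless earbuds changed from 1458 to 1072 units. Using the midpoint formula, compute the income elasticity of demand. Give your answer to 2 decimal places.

-8.59

ΔQ = -386, ΔI = 3000. Midpoints: Ī = 84,500, Q̄ = 1265.0.
ε_I = (ΔQ/ΔI)(Ī/Q̄) = (-386/3000)(84500/1265.0).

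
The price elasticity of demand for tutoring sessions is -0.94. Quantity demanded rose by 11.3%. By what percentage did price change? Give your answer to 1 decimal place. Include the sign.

-12.0%

%ΔP ≈ %ΔQ / ε = (11.3%)/(-0.94) = -12.02%.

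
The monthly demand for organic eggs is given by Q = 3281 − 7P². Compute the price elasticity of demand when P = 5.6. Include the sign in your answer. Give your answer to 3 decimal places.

At P = 5.6, Q = 3061.480.
dQ/dP = −14P = -78.400.
ε = (dQ/dP)(P/Q) = (-78.400)(5.6/3061.480).
|ε| < 1, so demand is inelastic at this price.

-0.143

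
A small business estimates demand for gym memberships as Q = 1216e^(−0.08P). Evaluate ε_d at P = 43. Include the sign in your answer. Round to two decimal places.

At P = 43, Q = 38.991.
dQ/dP = −0.08·1216e^(−0.08P) = −0.08Q = -3.119.
ε = (dQ/dP)(P/Q) = (-3.119)(43/38.991).

-3.44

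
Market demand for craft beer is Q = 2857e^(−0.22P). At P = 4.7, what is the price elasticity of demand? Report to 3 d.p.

-1.034

At P = 4.7, Q = 1015.897.
dQ/dP = −0.22·2857e^(−0.22P) = −0.22Q = -223.497.
ε = (dQ/dP)(P/Q) = (-223.497)(4.7/1015.897).
|ε| > 1, so demand is elastic at this price.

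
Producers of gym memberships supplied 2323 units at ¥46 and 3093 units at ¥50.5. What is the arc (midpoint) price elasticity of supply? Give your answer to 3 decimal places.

3.049

ΔQ = 3093 − 2323 = 770; ΔP = 50.5 − 46 = 4.5.
Midpoints: P̄ = 48.25, Q̄ = 2708.0.
ε_s = (ΔQ/ΔP)(P̄/Q̄) = (770/4.5)(48.25/2708.0).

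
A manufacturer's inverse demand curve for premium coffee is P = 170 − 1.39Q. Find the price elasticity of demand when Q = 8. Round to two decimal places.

At Q = 8, P = 170 − 1.39(8) = 158.88.
dP/dQ = −1.39, so dQ/dP = 1/(−1.39) = -0.719.
ε = (dQ/dP)(P/Q) = (-0.719)(158.88/8).

-14.29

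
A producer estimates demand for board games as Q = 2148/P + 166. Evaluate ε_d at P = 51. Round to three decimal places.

At P = 51, Q = 208.118.
dQ/dP = −2148/P² = -0.826.
ε = (dQ/dP)(P/Q) = (-0.826)(51/208.118).

-0.202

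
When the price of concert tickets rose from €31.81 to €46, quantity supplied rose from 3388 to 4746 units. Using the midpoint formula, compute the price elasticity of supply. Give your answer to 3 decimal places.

ΔQ = 4746 − 3388 = 1358; ΔP = 46 − 31.81 = 14.19.
Midpoints: P̄ = 38.91, Q̄ = 4067.0.
ε_s = (ΔQ/ΔP)(P̄/Q̄) = (1358/14.19)(38.91/4067.0).

0.915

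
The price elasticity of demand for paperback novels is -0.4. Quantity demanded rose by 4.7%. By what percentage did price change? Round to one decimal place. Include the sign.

-11.8%

%ΔP ≈ %ΔQ / ε = (4.7%)/(-0.4) = -11.75%.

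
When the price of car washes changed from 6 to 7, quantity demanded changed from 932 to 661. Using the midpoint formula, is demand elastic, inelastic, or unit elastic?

Arc ε ≈ -2.212.
|ε| = 2.21 > 1.

elastic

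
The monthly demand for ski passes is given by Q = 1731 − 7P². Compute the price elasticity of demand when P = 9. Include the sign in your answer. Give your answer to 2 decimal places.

At P = 9, Q = 1164.
dQ/dP = −14P = -126.
ε = (dQ/dP)(P/Q) = (-126)(9/1164).
|ε| < 1, so demand is inelastic at this price.

-0.97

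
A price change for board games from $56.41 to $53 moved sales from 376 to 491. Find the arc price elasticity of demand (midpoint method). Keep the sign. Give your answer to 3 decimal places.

-4.256

ΔQ = 491 − 376 = 115; ΔP = 53 − 56.41 = -3.41.
Midpoints: P̄ = 54.70, Q̄ = 433.5.
ε = (ΔQ/ΔP)(P̄/Q̄) = (115/-3.41)(54.70/433.5).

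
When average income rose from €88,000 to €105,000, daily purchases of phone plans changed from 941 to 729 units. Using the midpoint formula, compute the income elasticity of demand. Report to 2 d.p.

-1.44

ΔQ = -212, ΔI = 17000. Midpoints: Ī = 96,500, Q̄ = 835.0.
ε_I = (ΔQ/ΔI)(Ī/Q̄) = (-212/17000)(96500/835.0).
ε_I < 0, so the good is inferior.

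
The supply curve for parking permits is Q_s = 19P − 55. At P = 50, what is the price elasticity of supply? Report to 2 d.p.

1.06

At P = 50, Q_s = 895.
dQ_s/dP = 19.
ε_s = (dQ_s/dP)(P/Q_s) = (19)(50/895).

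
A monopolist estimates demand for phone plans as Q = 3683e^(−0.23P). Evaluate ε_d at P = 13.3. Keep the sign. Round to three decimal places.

At P = 13.3, Q = 172.860.
dQ/dP = −0.23·3683e^(−0.23P) = −0.23Q = -39.758.
ε = (dQ/dP)(P/Q) = (-39.758)(13.3/172.860).
|ε| > 1, so demand is elastic at this price.

-3.059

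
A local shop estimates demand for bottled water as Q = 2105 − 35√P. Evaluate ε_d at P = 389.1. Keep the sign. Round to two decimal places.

At P = 389.1, Q = 1414.603.
dQ/dP = −35/(2√P) = -0.887.
ε = (dQ/dP)(P/Q) = (-0.887)(389.1/1414.603).
|ε| < 1, so demand is inelastic at this price.

-0.24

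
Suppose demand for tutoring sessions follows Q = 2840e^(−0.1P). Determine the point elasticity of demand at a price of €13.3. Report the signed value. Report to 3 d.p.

At P = 13.3, Q = 751.115.
dQ/dP = −0.1·2840e^(−0.1P) = −0.1Q = -75.112.
ε = (dQ/dP)(P/Q) = (-75.112)(13.3/751.115).

-1.330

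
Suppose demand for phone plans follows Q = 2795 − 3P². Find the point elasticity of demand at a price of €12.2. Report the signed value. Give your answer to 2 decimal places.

At P = 12.2, Q = 2348.480.
dQ/dP = −6P = -73.200.
ε = (dQ/dP)(P/Q) = (-73.200)(12.2/2348.480).

-0.38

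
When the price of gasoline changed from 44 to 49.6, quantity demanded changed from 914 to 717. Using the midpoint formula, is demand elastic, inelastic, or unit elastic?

Arc ε ≈ -2.019.
|ε| = 2.02 > 1.

elastic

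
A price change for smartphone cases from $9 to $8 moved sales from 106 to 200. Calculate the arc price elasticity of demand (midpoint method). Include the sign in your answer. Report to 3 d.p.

ΔQ = 200 − 106 = 94; ΔP = 8 − 9 = -1.
Midpoints: P̄ = 8.50, Q̄ = 153.0.
ε = (ΔQ/ΔP)(P̄/Q̄) = (94/-1)(8.50/153.0).

-5.222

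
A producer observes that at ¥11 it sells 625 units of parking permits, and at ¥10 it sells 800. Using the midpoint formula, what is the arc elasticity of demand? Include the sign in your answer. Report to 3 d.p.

ΔQ = 800 − 625 = 175; ΔP = 10 − 11 = -1.
Midpoints: P̄ = 10.50, Q̄ = 712.5.
ε = (ΔQ/ΔP)(P̄/Q̄) = (175/-1)(10.50/712.5).

-2.579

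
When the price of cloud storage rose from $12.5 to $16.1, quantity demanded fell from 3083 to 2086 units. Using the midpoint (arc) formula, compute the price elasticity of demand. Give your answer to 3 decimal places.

ΔQ = 2086 − 3083 = -997; ΔP = 16.1 − 12.5 = 3.6.
Midpoints: P̄ = 14.30, Q̄ = 2584.5.
ε = (ΔQ/ΔP)(P̄/Q̄) = (-997/3.6)(14.30/2584.5).

-1.532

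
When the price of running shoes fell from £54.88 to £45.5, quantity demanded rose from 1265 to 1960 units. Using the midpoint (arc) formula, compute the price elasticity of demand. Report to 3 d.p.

ΔQ = 1960 − 1265 = 695; ΔP = 45.5 − 54.88 = -9.38.
Midpoints: P̄ = 50.19, Q̄ = 1612.5.
ε = (ΔQ/ΔP)(P̄/Q̄) = (695/-9.38)(50.19/1612.5).

-2.306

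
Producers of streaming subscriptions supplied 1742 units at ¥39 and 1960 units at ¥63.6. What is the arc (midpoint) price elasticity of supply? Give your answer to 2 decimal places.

ΔQ = 1960 − 1742 = 218; ΔP = 63.6 − 39 = 24.6.
Midpoints: P̄ = 51.30, Q̄ = 1851.0.
ε_s = (ΔQ/ΔP)(P̄/Q̄) = (218/24.6)(51.30/1851.0).

0.25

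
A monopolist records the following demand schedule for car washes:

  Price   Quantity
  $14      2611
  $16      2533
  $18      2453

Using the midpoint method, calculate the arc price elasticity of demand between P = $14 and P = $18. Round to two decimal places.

-0.25

At P = 14, Q = 2611; at P = 18, Q = 2453.
ΔQ = -158, ΔP = 4. Midpoints: P̄ = 16.00, Q̄ = 2532.0.
ε = (ΔQ/ΔP)(P̄/Q̄) = (-158/4)(16.00/2532.0).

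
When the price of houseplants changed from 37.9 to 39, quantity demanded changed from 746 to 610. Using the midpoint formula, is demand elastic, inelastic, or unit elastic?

elastic

Arc ε ≈ -7.012.
|ε| = 7.01 > 1.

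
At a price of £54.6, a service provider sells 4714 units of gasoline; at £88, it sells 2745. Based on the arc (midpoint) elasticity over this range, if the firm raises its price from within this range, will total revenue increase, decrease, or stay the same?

Arc ε = (-1969/33.4)(71.30/3729.5) ≈ -1.127.
|ε| = 1.13 > 1, so demand is elastic. A price rise therefore reduces total revenue.

decrease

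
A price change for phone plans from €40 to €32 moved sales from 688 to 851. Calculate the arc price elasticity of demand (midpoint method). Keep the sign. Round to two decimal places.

ΔQ = 851 − 688 = 163; ΔP = 32 − 40 = -8.
Midpoints: P̄ = 36.00, Q̄ = 769.5.
ε = (ΔQ/ΔP)(P̄/Q̄) = (163/-8)(36.00/769.5).

-0.95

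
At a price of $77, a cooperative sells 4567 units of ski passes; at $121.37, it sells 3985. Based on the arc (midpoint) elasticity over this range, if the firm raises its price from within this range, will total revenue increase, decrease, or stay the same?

Arc ε = (-582/44.37)(99.19/4276.0) ≈ -0.304.
|ε| = 0.30 < 1, so demand is inelastic. A price rise therefore raises total revenue.

increase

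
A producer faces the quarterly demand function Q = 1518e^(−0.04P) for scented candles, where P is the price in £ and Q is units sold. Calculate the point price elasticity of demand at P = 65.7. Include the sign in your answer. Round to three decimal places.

At P = 65.7, Q = 109.634.
dQ/dP = −0.04·1518e^(−0.04P) = −0.04Q = -4.385.
ε = (dQ/dP)(P/Q) = (-4.385)(65.7/109.634).
|ε| > 1, so demand is elastic at this price.

-2.628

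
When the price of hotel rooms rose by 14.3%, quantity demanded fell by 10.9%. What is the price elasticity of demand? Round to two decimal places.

ε = %ΔQ / %ΔP = (-10.9)/(14.3) = -0.762.

-0.76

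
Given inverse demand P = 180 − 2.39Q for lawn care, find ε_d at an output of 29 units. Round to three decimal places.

At Q = 29, P = 180 − 2.39(29) = 110.69.
dP/dQ = −2.39, so dQ/dP = 1/(−2.39) = -0.418.
ε = (dQ/dP)(P/Q) = (-0.418)(110.69/29).

-1.597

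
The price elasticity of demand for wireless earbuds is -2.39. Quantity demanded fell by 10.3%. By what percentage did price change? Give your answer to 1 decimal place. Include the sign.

%ΔP ≈ %ΔQ / ε = (-10.3%)/(-2.39) = 4.31%.

4.3%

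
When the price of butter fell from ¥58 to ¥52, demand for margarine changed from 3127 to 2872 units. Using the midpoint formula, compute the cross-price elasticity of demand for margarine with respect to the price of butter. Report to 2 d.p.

ΔQ_x = 2872 − 3127 = -255; ΔP_y = 52 − 58 = -6.
Midpoints: P̄_y = 55.00, Q̄_x = 2999.5.
ε_xy = (ΔQ_x/ΔP_y)(P̄_y/Q̄_x) = (-255/-6)(55.00/2999.5).
ε_xy > 0, so the goods are substitutes.

0.78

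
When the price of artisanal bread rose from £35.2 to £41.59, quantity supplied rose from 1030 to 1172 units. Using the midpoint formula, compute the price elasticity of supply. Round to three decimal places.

ΔQ = 1172 − 1030 = 142; ΔP = 41.59 − 35.2 = 6.39.
Midpoints: P̄ = 38.40, Q̄ = 1101.0.
ε_s = (ΔQ/ΔP)(P̄/Q̄) = (142/6.39)(38.40/1101.0).

0.775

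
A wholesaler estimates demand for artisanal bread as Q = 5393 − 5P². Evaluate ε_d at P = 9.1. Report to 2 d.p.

At P = 9.1, Q = 4978.950.
dQ/dP = −10P = -91.
ε = (dQ/dP)(P/Q) = (-91)(9.1/4978.950).

-0.17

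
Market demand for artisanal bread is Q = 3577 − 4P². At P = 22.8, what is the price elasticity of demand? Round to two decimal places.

-2.78

At P = 22.8, Q = 1497.640.
dQ/dP = −8P = -182.400.
ε = (dQ/dP)(P/Q) = (-182.400)(22.8/1497.640).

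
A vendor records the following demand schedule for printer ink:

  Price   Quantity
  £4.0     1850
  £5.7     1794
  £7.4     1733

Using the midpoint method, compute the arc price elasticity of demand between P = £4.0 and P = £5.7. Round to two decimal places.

-0.09

At P = 4.0, Q = 1850; at P = 5.7, Q = 1794.
ΔQ = -56, ΔP = 1.7. Midpoints: P̄ = 4.85, Q̄ = 1822.0.
ε = (ΔQ/ΔP)(P̄/Q̄) = (-56/1.7)(4.85/1822.0).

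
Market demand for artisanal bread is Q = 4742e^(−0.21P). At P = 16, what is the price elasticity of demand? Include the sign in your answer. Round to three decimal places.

At P = 16, Q = 164.715.
dQ/dP = −0.21·4742e^(−0.21P) = −0.21Q = -34.590.
ε = (dQ/dP)(P/Q) = (-34.590)(16/164.715).

-3.360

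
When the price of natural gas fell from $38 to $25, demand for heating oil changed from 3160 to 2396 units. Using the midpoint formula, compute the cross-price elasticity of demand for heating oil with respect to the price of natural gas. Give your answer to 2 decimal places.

ΔQ_x = 2396 − 3160 = -764; ΔP_y = 25 − 38 = -13.
Midpoints: P̄_y = 31.50, Q̄_x = 2778.0.
ε_xy = (ΔQ_x/ΔP_y)(P̄_y/Q̄_x) = (-764/-13)(31.50/2778.0).

0.67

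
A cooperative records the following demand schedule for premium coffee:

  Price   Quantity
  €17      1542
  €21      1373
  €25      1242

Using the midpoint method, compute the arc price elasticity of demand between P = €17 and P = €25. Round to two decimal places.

At P = 17, Q = 1542; at P = 25, Q = 1242.
ΔQ = -300, ΔP = 8. Midpoints: P̄ = 21.00, Q̄ = 1392.0.
ε = (ΔQ/ΔP)(P̄/Q̄) = (-300/8)(21.00/1392.0).

-0.57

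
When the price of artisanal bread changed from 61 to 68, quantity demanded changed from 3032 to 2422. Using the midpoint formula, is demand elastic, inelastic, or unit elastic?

elastic

Arc ε ≈ -2.061.
|ε| = 2.06 > 1.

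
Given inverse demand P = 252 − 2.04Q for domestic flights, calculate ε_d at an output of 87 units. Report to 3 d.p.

-0.420

At Q = 87, P = 252 − 2.04(87) = 74.52.
dP/dQ = −2.04, so dQ/dP = 1/(−2.04) = -0.490.
ε = (dQ/dP)(P/Q) = (-0.490)(74.52/87).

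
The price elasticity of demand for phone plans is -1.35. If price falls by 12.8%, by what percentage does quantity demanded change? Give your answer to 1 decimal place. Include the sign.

17.3%

%ΔQ ≈ ε × %ΔP = (-1.35)(-12.8%) = 17.28%.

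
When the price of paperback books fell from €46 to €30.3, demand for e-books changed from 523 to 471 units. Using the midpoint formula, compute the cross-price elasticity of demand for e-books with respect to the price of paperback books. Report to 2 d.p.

0.25

ΔQ_x = 471 − 523 = -52; ΔP_y = 30.3 − 46 = -15.7.
Midpoints: P̄_y = 38.15, Q̄_x = 497.0.
ε_xy = (ΔQ_x/ΔP_y)(P̄_y/Q̄_x) = (-52/-15.7)(38.15/497.0).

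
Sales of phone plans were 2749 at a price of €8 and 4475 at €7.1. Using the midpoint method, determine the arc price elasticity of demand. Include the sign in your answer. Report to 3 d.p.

-4.009

ΔQ = 4475 − 2749 = 1726; ΔP = 7.1 − 8 = -0.9.
Midpoints: P̄ = 7.55, Q̄ = 3612.0.
ε = (ΔQ/ΔP)(P̄/Q̄) = (1726/-0.9)(7.55/3612.0).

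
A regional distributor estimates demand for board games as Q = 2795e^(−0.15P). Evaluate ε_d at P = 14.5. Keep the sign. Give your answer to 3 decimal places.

-2.175

At P = 14.5, Q = 317.535.
dQ/dP = −0.15·2795e^(−0.15P) = −0.15Q = -47.630.
ε = (dQ/dP)(P/Q) = (-47.630)(14.5/317.535).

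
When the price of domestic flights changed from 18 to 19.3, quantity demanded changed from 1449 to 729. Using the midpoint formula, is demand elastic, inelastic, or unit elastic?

elastic

Arc ε ≈ -9.485.
|ε| = 9.49 > 1.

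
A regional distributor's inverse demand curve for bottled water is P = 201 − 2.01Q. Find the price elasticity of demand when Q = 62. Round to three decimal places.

At Q = 62, P = 201 − 2.01(62) = 76.38.
dP/dQ = −2.01, so dQ/dP = 1/(−2.01) = -0.498.
ε = (dQ/dP)(P/Q) = (-0.498)(76.38/62).

-0.613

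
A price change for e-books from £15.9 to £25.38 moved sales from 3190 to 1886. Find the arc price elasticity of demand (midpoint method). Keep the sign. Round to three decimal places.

ΔQ = 1886 − 3190 = -1304; ΔP = 25.38 − 15.9 = 9.48.
Midpoints: P̄ = 20.64, Q̄ = 2538.0.
ε = (ΔQ/ΔP)(P̄/Q̄) = (-1304/9.48)(20.64/2538.0).

-1.119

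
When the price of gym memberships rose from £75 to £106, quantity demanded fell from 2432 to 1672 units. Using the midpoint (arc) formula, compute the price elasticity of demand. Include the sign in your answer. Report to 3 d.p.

ΔQ = 1672 − 2432 = -760; ΔP = 106 − 75 = 31.
Midpoints: P̄ = 90.50, Q̄ = 2052.0.
ε = (ΔQ/ΔP)(P̄/Q̄) = (-760/31)(90.50/2052.0).

-1.081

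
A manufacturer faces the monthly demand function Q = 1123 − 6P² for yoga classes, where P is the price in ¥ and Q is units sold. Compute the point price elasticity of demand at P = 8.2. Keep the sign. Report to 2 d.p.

-1.12

At P = 8.2, Q = 719.560.
dQ/dP = −12P = -98.400.
ε = (dQ/dP)(P/Q) = (-98.400)(8.2/719.560).
|ε| > 1, so demand is elastic at this price.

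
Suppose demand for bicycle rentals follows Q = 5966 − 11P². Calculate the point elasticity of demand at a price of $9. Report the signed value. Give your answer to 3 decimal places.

-0.351

At P = 9, Q = 5075.
dQ/dP = −22P = -198.
ε = (dQ/dP)(P/Q) = (-198)(9/5075).
|ε| < 1, so demand is inelastic at this price.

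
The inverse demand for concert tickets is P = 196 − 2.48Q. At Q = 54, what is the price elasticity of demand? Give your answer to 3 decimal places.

At Q = 54, P = 196 − 2.48(54) = 62.08.
dP/dQ = −2.48, so dQ/dP = 1/(−2.48) = -0.403.
ε = (dQ/dP)(P/Q) = (-0.403)(62.08/54).

-0.464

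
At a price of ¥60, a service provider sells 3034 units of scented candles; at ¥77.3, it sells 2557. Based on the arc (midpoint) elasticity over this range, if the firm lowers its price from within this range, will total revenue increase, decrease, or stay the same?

Arc ε = (-477/17.3)(68.65/2795.5) ≈ -0.677.
|ε| = 0.68 < 1, so demand is inelastic. A price cut therefore reduces total revenue.

decrease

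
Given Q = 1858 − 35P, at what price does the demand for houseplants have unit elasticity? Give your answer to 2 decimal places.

For linear demand Q = a − bP, ε = −bP/(a − bP). |ε| = 1 when bP = a − bP, i.e. P = a/(2b).
P = 1858/(2·35) = 1858/70 = 26.5429.

26.54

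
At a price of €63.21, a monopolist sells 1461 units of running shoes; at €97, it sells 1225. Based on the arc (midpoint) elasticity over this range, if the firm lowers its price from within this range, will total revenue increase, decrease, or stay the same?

decrease

Arc ε = (-236/33.79)(80.11/1343.0) ≈ -0.417.
|ε| = 0.42 < 1, so demand is inelastic. A price cut therefore reduces total revenue.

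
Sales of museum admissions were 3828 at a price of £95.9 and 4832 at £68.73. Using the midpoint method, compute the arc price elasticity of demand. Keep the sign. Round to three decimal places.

-0.702

ΔQ = 4832 − 3828 = 1004; ΔP = 68.73 − 95.9 = -27.17.
Midpoints: P̄ = 82.31, Q̄ = 4330.0.
ε = (ΔQ/ΔP)(P̄/Q̄) = (1004/-27.17)(82.31/4330.0).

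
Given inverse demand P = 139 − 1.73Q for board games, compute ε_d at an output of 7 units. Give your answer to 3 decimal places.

-10.478

At Q = 7, P = 139 − 1.73(7) = 126.89.
dP/dQ = −1.73, so dQ/dP = 1/(−1.73) = -0.578.
ε = (dQ/dP)(P/Q) = (-0.578)(126.89/7).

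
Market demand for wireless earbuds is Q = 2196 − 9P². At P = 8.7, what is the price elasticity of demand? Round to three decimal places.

At P = 8.7, Q = 1514.790.
dQ/dP = −18P = -156.600.
ε = (dQ/dP)(P/Q) = (-156.600)(8.7/1514.790).

-0.899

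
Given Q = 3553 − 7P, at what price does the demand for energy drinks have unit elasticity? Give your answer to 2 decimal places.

253.79

For linear demand Q = a − bP, ε = −bP/(a − bP). |ε| = 1 when bP = a − bP, i.e. P = a/(2b).
P = 3553/(2·7) = 3553/14 = 253.7857.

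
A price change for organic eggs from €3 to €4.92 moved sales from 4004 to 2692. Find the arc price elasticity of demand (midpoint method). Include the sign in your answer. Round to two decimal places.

-0.81

ΔQ = 2692 − 4004 = -1312; ΔP = 4.92 − 3 = 1.92.
Midpoints: P̄ = 3.96, Q̄ = 3348.0.
ε = (ΔQ/ΔP)(P̄/Q̄) = (-1312/1.92)(3.96/3348.0).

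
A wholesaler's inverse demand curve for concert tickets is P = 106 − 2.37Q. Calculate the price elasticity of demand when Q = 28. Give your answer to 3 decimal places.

At Q = 28, P = 106 − 2.37(28) = 39.64.
dP/dQ = −2.37, so dQ/dP = 1/(−2.37) = -0.422.
ε = (dQ/dP)(P/Q) = (-0.422)(39.64/28).

-0.597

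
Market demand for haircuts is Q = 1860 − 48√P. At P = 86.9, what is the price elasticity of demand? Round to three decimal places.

-0.158

At P = 86.9, Q = 1412.543.
dQ/dP = −48/(2√P) = -2.575.
ε = (dQ/dP)(P/Q) = (-2.575)(86.9/1412.543).
|ε| < 1, so demand is inelastic at this price.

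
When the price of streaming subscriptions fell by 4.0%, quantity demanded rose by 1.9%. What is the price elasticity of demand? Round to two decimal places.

ε = %ΔQ / %ΔP = (1.9)/(-4.0) = -0.475.

-0.48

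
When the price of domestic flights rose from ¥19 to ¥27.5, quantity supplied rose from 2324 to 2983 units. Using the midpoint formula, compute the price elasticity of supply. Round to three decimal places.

0.679

ΔQ = 2983 − 2324 = 659; ΔP = 27.5 − 19 = 8.5.
Midpoints: P̄ = 23.25, Q̄ = 2653.5.
ε_s = (ΔQ/ΔP)(P̄/Q̄) = (659/8.5)(23.25/2653.5).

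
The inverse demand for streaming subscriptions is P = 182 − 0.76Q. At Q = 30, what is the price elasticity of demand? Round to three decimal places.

At Q = 30, P = 182 − 0.76(30) = 159.20.
dP/dQ = −0.76, so dQ/dP = 1/(−0.76) = -1.316.
ε = (dQ/dP)(P/Q) = (-1.316)(159.20/30).

-6.982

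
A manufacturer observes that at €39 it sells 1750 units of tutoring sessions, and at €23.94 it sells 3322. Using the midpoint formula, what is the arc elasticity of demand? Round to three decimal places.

ΔQ = 3322 − 1750 = 1572; ΔP = 23.94 − 39 = -15.06.
Midpoints: P̄ = 31.47, Q̄ = 2536.0.
ε = (ΔQ/ΔP)(P̄/Q̄) = (1572/-15.06)(31.47/2536.0).

-1.295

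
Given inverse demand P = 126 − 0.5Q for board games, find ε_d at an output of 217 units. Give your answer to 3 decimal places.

-0.161

At Q = 217, P = 126 − 0.5(217) = 17.50.
dP/dQ = −0.5, so dQ/dP = 1/(−0.5) = -2.000.
ε = (dQ/dP)(P/Q) = (-2.000)(17.50/217).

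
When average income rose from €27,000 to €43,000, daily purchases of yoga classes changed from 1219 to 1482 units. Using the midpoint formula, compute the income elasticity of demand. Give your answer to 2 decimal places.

0.43

ΔQ = 263, ΔI = 16000. Midpoints: Ī = 35,000, Q̄ = 1350.5.
ε_I = (ΔQ/ΔI)(Ī/Q̄) = (263/16000)(35000/1350.5).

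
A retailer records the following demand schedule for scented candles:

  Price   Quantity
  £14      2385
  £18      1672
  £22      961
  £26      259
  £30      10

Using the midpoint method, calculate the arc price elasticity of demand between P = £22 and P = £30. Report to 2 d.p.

-6.37

At P = 22, Q = 961; at P = 30, Q = 10.
ΔQ = -951, ΔP = 8. Midpoints: P̄ = 26.00, Q̄ = 485.5.
ε = (ΔQ/ΔP)(P̄/Q̄) = (-951/8)(26.00/485.5).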